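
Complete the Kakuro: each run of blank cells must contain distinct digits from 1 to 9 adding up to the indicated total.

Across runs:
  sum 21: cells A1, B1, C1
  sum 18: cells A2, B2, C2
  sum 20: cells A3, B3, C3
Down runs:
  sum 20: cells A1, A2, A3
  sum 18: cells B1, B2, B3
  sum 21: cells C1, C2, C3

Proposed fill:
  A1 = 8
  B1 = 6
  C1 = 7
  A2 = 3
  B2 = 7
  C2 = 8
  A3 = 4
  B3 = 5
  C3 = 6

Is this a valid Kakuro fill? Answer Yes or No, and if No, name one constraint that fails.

No — the down run A1–A3 sums to 15, not 20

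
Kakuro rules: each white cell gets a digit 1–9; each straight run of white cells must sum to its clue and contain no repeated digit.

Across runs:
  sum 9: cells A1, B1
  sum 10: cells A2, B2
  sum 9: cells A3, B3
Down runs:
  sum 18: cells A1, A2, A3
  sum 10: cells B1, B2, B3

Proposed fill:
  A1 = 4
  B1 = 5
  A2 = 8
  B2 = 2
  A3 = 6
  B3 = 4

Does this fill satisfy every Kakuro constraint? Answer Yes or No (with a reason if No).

No — the down run B1–B3 sums to 11, not 10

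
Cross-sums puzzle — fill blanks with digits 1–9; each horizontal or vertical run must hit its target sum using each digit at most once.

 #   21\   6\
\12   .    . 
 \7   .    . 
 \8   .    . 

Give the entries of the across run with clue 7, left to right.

5 2

6 in 3 cells must be {1,2,3}.
The 12 across and the 6 down share only 3, so R1C2 = 3.
R1C1 = 12 − 3 = 9 completes the 12 across.
Nothing is forced directly, so branch on R2C1, whose candidates are 4 or 5. If R2C1 = 4: then R2C2 would have to be in {3} for the 7 across but in {1,2} for the 6 down — contradiction. So R2C1 = 5.
R2C2 = 7 − 5 = 2 completes the 7 across.
R3C1 = 21 − 14 = 7 completes the 21 down.
R3C2 = 8 − 7 = 1 completes the 8 across.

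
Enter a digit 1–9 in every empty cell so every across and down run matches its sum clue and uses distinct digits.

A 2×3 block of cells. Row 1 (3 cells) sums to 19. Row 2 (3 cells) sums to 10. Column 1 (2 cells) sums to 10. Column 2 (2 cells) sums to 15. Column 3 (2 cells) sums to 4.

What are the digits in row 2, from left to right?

3 6 1

4 in 2 cells must be {1,3}.
The 19 across and the 4 down share only 3, so (1,3) = 3.
(2,3) = 4 − 3 = 1 completes the 4 down.
Nothing is forced directly, so branch on (2,2), whose candidates are 6 or 7. If (2,2) = 7: then (1,2) would have to be in {7,9} for the 19 across but in {8} for the 15 down — contradiction. So (2,2) = 6.
(1,2) = 15 − 6 = 9 completes the 15 down.
(2,1) = 10 − 7 = 3 completes the 10 across.
(1,1) = 19 − 12 = 7 completes the 19 across.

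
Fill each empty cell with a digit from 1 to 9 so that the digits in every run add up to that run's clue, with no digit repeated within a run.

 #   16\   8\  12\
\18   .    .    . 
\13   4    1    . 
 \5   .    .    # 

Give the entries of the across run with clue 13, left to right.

4 1 8

R2C3 = 13 − 5 = 8 completes the 13 across.
R3C1 = 3: the only remaining digit allowed by both the 5 across and the 16 down.
R3C2 = 5 − 3 = 2 completes the 5 across.
R1C1 = 16 − 7 = 9 completes the 16 down.
R1C2 = 8 − 3 = 5 completes the 8 down.
R1C3 = 18 − 14 = 4 completes the 18 across.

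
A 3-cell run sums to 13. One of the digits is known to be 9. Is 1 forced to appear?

The only way to make 13 from 3 distinct digits under that restriction is {1,3,9}, which contains 1.

Yes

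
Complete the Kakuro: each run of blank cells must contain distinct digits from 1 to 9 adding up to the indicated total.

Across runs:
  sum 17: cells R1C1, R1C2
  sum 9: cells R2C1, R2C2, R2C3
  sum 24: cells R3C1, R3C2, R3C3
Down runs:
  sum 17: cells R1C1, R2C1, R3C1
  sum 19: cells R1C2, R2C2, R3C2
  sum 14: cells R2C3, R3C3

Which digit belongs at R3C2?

9

17 in 2 cells must be {8,9}; 24 in 3 cells must be {7,8,9}.
Nothing is forced directly, so branch on R1C1, whose candidates are 8 or 9. If R1C1 = 8: that forces R1C2 = 9, R3C1 = 7, R3C2 = 8, R3C3 = 9, R2C1 = 2, after which R2C2 would have to be in {1,3,4,6} for the 9 across but in {2} for the 19 down — contradiction. So R1C1 = 9.
R1C2 = 17 − 9 = 8 completes the 17 across.
Given what's placed, R3C1 must be 7 to fit the 24 across and 17 down.
R3C2 = 9: the only remaining digit allowed by both the 24 across and the 19 down.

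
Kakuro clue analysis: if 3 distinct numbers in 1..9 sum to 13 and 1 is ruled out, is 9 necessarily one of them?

Counterexample: {2,3,8} sums to 13 under that restriction without using 9.

No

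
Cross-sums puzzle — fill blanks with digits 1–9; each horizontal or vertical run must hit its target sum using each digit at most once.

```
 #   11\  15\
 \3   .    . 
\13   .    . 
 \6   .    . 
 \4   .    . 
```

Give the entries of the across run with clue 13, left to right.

3 in 2 cells must be {1,2}; 4 in 2 cells must be {1,3}; 11 in 4 cells must be {1,2,3,5}.
Only 5 fits R2C1 under both its across sum 13 and down sum 11.
R2C2 = 13 − 5 = 8 completes the 13 across.

5, 8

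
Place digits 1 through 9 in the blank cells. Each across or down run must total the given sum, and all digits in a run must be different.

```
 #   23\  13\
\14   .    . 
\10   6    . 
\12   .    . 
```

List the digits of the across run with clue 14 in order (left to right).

23 in 3 cells must be {6,8,9}.
R2C2 = 10 − 6 = 4 completes the 10 across.
Nothing is forced directly, so branch on R1C1, whose candidates are 8 or 9. If R1C1 = 9: then R1C2 would have to be in {5} for the 14 across but in {1,2,3,6,7,8} for the 13 down — contradiction. So R1C1 = 8.
R1C2 = 14 − 8 = 6 completes the 14 across.
R3C1 = 23 − 14 = 9 completes the 23 down.
R3C2 = 12 − 9 = 3 completes the 12 across.

8, 6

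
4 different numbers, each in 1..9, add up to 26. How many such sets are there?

5

4 distinct digits from 1–9 sum between 10 and 30.
Enumerating: {2,7,8,9}, {3,6,8,9}, {4,5,8,9}, {4,6,7,9}, {5,6,7,8}.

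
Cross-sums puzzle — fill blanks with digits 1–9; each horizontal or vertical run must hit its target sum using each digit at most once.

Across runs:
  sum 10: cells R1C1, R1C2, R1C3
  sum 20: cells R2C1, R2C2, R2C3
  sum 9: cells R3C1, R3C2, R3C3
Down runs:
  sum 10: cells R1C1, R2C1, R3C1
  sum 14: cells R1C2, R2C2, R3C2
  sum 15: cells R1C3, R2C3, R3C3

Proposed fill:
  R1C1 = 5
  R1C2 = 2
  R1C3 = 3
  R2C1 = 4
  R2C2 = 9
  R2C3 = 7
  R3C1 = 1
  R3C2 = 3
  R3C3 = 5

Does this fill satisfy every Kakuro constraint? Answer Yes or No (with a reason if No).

Yes

Across: 5+2+3=10; 4+9+7=20; 1+3+5=9. Down: 5+4+1=10; 2+9+3=14; 3+7+5=15. No digit repeats within any run.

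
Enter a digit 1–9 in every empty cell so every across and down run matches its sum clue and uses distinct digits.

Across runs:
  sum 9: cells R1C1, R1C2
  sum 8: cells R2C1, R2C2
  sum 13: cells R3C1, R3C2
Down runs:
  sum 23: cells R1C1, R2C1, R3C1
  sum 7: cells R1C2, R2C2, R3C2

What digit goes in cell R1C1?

8

23 in 3 cells must be {6,8,9}; 7 in 3 cells must be {1,2,4}.
The 8 across and the 23 down share only 6, so R2C1 = 6.
R2C2 = 8 − 6 = 2 completes the 8 across.
Given what's placed, R3C2 must be 4 to fit the 13 across and 7 down.
R1C1 = 8: the only remaining digit allowed by both the 9 across and the 23 down.
R1C2 = 9 − 8 = 1 completes the 9 across.
R3C1 = 13 − 4 = 9 completes the 13 across.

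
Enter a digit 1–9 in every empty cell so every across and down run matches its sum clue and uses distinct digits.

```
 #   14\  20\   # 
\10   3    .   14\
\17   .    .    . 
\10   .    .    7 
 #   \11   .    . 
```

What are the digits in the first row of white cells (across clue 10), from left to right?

3 7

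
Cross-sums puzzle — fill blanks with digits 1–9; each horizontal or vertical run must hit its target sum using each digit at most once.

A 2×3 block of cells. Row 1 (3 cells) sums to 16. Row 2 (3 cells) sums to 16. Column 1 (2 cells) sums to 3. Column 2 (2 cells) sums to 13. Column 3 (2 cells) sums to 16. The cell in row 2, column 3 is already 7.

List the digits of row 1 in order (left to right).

2, 5, 9

3 in 2 cells must be {1,2}; 16 in 2 cells must be {7,9}.
(1,3) = 16 − 7 = 9 completes the 16 down.
Given what's placed, (2,1) must be 1 to fit the 16 across and 3 down.
(2,2) = 16 − 8 = 8 completes the 16 across.
(1,1) = 3 − 1 = 2 completes the 3 down.
(1,2) = 16 − 11 = 5 completes the 16 across.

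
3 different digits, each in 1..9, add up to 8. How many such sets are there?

2

3 distinct digits from 1–9 sum between 6 and 24.
Enumerating: {1,2,5}, {1,3,4}.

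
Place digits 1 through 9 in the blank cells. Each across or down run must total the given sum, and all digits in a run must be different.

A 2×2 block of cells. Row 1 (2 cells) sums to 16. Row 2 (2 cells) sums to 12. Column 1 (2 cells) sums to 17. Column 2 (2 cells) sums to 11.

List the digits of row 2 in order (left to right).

8 4

16 in 2 cells must be {7,9}; 17 in 2 cells must be {8,9}.
The 16 across and the 17 down share only 9, so (1,1) = 9.
(1,2) = 16 − 9 = 7 completes the 16 across.
(2,1) = 17 − 9 = 8 completes the 17 down.
(2,2) = 12 − 8 = 4 completes the 12 across.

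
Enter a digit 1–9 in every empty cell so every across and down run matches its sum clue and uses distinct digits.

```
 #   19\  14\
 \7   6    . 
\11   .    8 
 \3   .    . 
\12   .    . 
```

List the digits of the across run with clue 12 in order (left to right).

3 in 2 cells must be {1,2}.
R1C2 = 7 − 6 = 1 completes the 7 across.
R2C1 = 11 − 8 = 3 completes the 11 across.
R3C2 = 2: the only remaining digit allowed by both the 3 across and the 14 down.
R4C2 = 14 − 11 = 3 completes the 14 down.
R3C1 = 3 − 2 = 1 completes the 3 across.
R4C1 = 12 − 3 = 9 completes the 12 across.

9 3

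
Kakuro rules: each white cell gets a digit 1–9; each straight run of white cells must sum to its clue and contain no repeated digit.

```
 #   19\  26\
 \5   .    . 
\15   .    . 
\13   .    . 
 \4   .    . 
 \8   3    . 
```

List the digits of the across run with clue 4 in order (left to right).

1 3

4 in 2 cells must be {1,3}.
R4C1 = 1: the only remaining digit allowed by both the 4 across and the 19 down.
R4C2 = 4 − 1 = 3 completes the 4 across.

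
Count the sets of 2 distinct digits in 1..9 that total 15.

2

2 distinct digits from 1–9 sum between 3 and 17.
Enumerating: {6,9}, {7,8}.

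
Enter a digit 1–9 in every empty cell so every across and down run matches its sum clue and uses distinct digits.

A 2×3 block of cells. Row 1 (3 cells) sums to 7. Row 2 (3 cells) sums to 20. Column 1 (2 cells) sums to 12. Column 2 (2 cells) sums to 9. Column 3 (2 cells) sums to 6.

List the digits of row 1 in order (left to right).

4 2 1

7 in 3 cells must be {1,2,4}.
The 7 across and the 12 down share only 4, so (1,1) = 4.
(2,1) = 12 − 4 = 8 completes the 12 down.
Given what's placed, (2,3) must be 5 to fit the 20 across and 6 down.
(1,3) = 6 − 5 = 1 completes the 6 down.
(2,2) = 20 − 13 = 7 completes the 20 across.
(1,2) = 7 − 5 = 2 completes the 7 across.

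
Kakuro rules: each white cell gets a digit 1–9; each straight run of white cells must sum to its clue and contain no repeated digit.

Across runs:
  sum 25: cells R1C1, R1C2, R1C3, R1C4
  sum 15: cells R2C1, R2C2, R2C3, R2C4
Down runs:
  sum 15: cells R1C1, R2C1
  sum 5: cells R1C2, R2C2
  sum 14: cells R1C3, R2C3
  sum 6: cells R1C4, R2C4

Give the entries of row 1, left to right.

8 3 9 5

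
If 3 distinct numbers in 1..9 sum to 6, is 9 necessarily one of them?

The only way to make 6 from 3 distinct digits is {1,2,3}, which does not contain 9.

No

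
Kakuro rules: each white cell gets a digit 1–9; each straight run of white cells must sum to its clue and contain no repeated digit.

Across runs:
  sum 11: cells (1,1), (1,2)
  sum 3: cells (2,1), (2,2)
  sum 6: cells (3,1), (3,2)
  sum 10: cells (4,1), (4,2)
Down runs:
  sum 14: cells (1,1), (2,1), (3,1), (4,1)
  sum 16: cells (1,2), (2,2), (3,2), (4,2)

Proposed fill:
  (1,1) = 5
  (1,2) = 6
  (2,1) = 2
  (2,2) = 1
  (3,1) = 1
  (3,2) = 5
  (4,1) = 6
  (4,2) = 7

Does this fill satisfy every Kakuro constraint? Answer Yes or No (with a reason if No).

No — the across run (4,1)–(4,2) sums to 13, not 10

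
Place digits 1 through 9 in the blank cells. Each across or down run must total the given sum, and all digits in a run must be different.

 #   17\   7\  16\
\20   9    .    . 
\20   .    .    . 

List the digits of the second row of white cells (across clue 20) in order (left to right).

17 in 2 cells must be {8,9}; 16 in 2 cells must be {7,9}.
Given what's placed, R1C3 must be 7 to fit the 20 across and 16 down.
R2C1 = 17 − 9 = 8 completes the 17 down.
R2C3 = 16 − 7 = 9 completes the 16 down.
R1C2 = 20 − 16 = 4 completes the 20 across.
R2C2 = 20 − 17 = 3 completes the 20 across.

8, 3, 9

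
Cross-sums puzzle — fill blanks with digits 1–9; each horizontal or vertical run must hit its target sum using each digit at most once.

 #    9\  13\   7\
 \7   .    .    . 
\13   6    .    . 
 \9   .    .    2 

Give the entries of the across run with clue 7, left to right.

7 in 3 cells must be {1,2,4}.
R2C3 = 4: the only remaining digit allowed by both the 13 across and the 7 down.
Given what's placed, R3C1 must be 1 to fit the 9 across and 9 down.
R3C2 = 9 − 3 = 6 completes the 9 across.
R1C1 = 9 − 7 = 2 completes the 9 down.
R1C2 = 4: the only remaining digit allowed by both the 7 across and the 13 down.
R1C3 = 7 − 6 = 1 completes the 7 across.
R2C2 = 13 − 10 = 3 completes the 13 across.

2 4 1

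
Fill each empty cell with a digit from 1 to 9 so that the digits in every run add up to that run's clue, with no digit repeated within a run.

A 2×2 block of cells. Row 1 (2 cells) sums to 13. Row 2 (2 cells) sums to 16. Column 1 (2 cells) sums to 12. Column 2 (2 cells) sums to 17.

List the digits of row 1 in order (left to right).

16 in 2 cells must be {7,9}; 17 in 2 cells must be {8,9}.
The 16 across and the 17 down share only 9, so (2,2) = 9.
(1,2) = 17 − 9 = 8 completes the 17 down.
(2,1) = 16 − 9 = 7 completes the 16 across.
(1,1) = 13 − 8 = 5 completes the 13 across.

5 8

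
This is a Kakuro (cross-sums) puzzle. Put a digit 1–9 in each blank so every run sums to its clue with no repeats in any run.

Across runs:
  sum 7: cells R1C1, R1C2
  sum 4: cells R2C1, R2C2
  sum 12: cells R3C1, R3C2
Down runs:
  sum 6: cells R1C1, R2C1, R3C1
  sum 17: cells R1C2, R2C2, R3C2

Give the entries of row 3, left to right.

3 9

4 in 2 cells must be {1,3}; 6 in 3 cells must be {1,2,3}.
The 12 across and the 6 down share only 3, so R3C1 = 3.
R3C2 = 12 − 3 = 9 completes the 12 across.
Given what's placed, R2C1 must be 1 to fit the 4 across and 6 down.
R2C2 = 4 − 1 = 3 completes the 4 across.
R1C1 = 6 − 4 = 2 completes the 6 down.
R1C2 = 7 − 2 = 5 completes the 7 across.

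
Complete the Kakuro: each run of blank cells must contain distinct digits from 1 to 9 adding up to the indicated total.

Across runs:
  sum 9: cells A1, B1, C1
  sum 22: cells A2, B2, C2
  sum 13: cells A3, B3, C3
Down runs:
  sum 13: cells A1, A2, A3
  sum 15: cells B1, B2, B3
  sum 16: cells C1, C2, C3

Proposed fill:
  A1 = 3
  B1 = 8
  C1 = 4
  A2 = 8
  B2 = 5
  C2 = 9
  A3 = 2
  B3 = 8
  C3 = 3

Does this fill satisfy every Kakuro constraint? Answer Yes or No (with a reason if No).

No — the down run B1–B3 sums to 21, not 15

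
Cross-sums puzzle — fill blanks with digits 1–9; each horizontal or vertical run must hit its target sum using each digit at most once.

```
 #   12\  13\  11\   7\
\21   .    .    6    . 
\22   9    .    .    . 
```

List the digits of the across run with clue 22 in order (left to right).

9, 6, 5, 2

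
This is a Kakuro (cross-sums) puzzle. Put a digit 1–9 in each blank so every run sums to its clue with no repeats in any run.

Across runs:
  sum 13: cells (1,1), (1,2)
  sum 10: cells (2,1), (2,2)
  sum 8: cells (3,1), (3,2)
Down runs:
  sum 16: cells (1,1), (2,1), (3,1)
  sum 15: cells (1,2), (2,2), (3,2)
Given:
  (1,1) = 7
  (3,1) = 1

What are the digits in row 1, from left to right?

(1,2) = 13 − 7 = 6 completes the 13 across.
(2,1) = 16 − 8 = 8 completes the 16 down.
(2,2) = 10 − 8 = 2 completes the 10 across.
(3,2) = 8 − 1 = 7 completes the 8 across.

7, 6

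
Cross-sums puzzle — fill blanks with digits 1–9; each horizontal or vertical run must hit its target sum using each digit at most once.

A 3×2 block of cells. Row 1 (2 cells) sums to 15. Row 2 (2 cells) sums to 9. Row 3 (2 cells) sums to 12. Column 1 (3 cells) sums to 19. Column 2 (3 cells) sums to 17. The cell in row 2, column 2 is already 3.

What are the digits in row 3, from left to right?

4 8

(2,1) = 9 − 3 = 6 completes the 9 across.
Nothing is forced directly, so branch on (1,1), whose candidates are 8 or 9. If (1,1) = 8: then (1,2) would have to be in {7} for the 15 across but in {5,6,8,9} for the 17 down — contradiction. So (1,1) = 9.
(1,2) = 15 − 9 = 6 completes the 15 across.
(3,1) = 19 − 15 = 4 completes the 19 down.
(3,2) = 12 − 4 = 8 completes the 12 across.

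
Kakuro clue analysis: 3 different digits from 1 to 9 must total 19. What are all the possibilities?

3 distinct digits from 1–9 sum between 6 and 24.

{2,8,9}; {3,7,9}; {4,6,9}; {4,7,8}; {5,6,8}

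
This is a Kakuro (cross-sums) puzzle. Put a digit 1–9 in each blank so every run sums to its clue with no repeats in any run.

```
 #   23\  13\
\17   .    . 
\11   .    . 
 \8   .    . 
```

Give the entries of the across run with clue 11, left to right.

8, 3

17 in 2 cells must be {8,9}; 23 in 3 cells must be {6,8,9}.
The 8 across and the 23 down share only 6, so R3C1 = 6.
R3C2 = 8 − 6 = 2 completes the 8 across.
Given what's placed, R1C2 must be 8 to fit the 17 across and 13 down.
R2C2 = 13 − 10 = 3 completes the 13 down.
R1C1 = 17 − 8 = 9 completes the 17 across.
R2C1 = 11 − 3 = 8 completes the 11 across.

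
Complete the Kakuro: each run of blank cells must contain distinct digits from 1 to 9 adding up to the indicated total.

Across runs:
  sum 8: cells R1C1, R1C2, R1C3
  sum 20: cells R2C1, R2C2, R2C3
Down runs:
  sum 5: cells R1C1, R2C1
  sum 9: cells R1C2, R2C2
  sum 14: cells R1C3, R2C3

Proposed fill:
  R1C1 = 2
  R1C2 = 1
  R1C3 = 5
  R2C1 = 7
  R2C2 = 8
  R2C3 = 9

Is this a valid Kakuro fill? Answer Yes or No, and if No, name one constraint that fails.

No — the down run R1C1–R2C1 sums to 9, not 5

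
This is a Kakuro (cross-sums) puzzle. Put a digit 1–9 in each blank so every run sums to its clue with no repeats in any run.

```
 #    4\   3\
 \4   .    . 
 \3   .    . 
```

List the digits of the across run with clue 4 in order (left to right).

4 in 2 cells must be {1,3}; 3 in 2 cells must be {1,2}.
The 4 across and the 3 down share only 1, so R1C2 = 1.
The 3 across and the 4 down share only 1, so R2C1 = 1.
R2C2 = 3 − 1 = 2 completes the 3 across.
R1C1 = 4 − 1 = 3 completes the 4 across.

3 1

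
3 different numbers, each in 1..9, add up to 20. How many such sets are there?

4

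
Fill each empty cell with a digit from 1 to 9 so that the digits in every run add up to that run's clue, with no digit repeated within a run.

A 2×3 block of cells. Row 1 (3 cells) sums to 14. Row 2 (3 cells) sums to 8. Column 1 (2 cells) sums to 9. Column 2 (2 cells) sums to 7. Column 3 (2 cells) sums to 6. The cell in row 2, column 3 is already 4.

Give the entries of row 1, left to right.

8 4 2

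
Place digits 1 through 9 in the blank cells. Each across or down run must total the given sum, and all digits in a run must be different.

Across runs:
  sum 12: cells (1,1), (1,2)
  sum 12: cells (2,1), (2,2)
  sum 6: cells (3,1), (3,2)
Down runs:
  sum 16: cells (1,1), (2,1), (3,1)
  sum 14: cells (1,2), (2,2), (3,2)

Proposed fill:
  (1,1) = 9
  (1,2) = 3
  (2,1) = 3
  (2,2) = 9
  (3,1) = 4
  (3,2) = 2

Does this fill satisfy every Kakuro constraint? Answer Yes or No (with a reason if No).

Across: 9+3=12; 3+9=12; 4+2=6. Down: 9+3+4=16; 3+9+2=14. No digit repeats within any run.

Yes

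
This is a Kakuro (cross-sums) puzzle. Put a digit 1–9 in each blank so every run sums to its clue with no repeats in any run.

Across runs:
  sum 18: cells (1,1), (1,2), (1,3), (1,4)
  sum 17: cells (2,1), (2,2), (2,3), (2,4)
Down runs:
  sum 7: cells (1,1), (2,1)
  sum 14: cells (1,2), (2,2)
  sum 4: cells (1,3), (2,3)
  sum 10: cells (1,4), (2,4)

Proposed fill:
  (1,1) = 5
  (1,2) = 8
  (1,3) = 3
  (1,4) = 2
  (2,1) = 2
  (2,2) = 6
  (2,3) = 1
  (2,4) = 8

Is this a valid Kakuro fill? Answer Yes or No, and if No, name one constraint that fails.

Across: 5+8+3+2=18; 2+6+1+8=17. Down: 5+2=7; 8+6=14; 3+1=4; 2+8=10. No digit repeats within any run.

Yes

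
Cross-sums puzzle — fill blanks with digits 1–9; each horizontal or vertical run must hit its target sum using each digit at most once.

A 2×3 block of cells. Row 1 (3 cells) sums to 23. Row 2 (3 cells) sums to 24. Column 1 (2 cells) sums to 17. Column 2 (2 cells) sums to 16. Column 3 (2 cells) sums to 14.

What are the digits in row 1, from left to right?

8 9 6

23 in 3 cells must be {6,8,9}; 24 in 3 cells must be {7,8,9}; 17 in 2 cells must be {8,9}.
The 23 across and the 16 down share only 9, so (1,2) = 9.
(2,2) = 16 − 9 = 7 completes the 16 down.
Given what's placed, (1,1) must be 8 to fit the 23 across and 17 down.
(1,3) = 23 − 17 = 6 completes the 23 across.
(2,1) = 17 − 8 = 9 completes the 17 down.
(2,3) = 24 − 16 = 8 completes the 24 across.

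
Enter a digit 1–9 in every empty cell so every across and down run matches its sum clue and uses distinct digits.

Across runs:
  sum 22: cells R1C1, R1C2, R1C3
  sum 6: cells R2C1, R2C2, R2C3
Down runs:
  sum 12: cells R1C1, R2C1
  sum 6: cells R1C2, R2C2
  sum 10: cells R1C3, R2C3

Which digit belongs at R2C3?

2

6 in 3 cells must be {1,2,3}.
The 22 across and the 6 down share only 5, so R1C2 = 5.
The 6 across and the 12 down share only 3, so R2C1 = 3.
R2C2 = 6 − 5 = 1 completes the 6 down.
R2C3 = 6 − 4 = 2 completes the 6 across.
R1C1 = 12 − 3 = 9 completes the 12 down.
R1C3 = 22 − 14 = 8 completes the 22 across.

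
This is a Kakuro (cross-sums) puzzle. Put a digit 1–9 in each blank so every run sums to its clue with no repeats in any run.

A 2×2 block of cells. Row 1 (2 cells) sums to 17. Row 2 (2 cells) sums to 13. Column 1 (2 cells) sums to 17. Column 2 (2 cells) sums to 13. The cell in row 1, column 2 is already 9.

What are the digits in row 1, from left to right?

8 9

17 in 2 cells must be {8,9}.
(1,1) = 17 − 9 = 8 completes the 17 across.
(2,1) = 17 − 8 = 9 completes the 17 down.
(2,2) = 13 − 9 = 4 completes the 13 across.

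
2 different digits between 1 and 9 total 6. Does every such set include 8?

No

Counterexample: {1,5} sums to 6 without using 8.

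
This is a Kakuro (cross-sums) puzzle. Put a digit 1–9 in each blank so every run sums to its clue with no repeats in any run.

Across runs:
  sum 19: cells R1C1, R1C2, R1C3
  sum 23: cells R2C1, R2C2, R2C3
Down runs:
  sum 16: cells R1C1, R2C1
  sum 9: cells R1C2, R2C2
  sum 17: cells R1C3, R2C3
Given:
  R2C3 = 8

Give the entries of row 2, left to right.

23 in 3 cells must be {6,8,9}; 16 in 2 cells must be {7,9}; 17 in 2 cells must be {8,9}.
R1C3 = 17 − 8 = 9 completes the 17 down.
R2C1 = 9: the only remaining digit allowed by both the 23 across and the 16 down.
R2C2 = 23 − 17 = 6 completes the 23 across.
R1C1 = 16 − 9 = 7 completes the 16 down.
R1C2 = 19 − 16 = 3 completes the 19 across.

9 6 8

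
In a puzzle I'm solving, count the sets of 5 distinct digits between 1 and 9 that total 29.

5 distinct digits from 1–9 sum between 15 and 35.

8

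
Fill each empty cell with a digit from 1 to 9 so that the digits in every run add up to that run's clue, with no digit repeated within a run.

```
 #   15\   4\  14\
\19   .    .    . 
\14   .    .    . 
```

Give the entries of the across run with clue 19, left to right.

4 in 2 cells must be {1,3}.
The 19 across and the 4 down share only 3, so R1C2 = 3.
Given what's placed, R1C3 must be 9 to fit the 19 across and 14 down.
R2C2 = 4 − 3 = 1 completes the 4 down.
R2C3 = 14 − 9 = 5 completes the 14 down.
R1C1 = 19 − 12 = 7 completes the 19 across.
R2C1 = 14 − 6 = 8 completes the 14 across.

7 3 9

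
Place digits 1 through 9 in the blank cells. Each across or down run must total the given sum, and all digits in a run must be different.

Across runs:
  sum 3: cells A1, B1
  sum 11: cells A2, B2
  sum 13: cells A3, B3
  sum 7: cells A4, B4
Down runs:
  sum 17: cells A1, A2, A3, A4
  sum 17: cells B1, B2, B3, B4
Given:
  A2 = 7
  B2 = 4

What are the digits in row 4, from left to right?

4 3

3 in 2 cells must be {1,2}.
No cell is forced outright now. A1 can only be 1 or 2 (the digits allowed by both its 3 across and its 17 down). If A1 = 2: that forces B1 = 1, A3 = 5, after which B3 would have to be in {8} for the 13 across but in {3,5,7,9} for the 17 down — contradiction. So A1 = 1.
B1 = 3 − 1 = 2 completes the 3 across.
No cell is forced outright now. A3 can only be 4 or 5 or 6 (the digits allowed by both its 13 across and its 17 down). If A3 = 4: then B3 would have to be in {9} for the 13 across but in {3,5,6,8} for the 17 down — contradiction. If A3 = 6: then B3 would have to be in {7} for the 13 across but in {3,5,6,8} for the 17 down — contradiction. So A3 = 5.
B3 = 13 − 5 = 8 completes the 13 across.
A4 = 17 − 13 = 4 completes the 17 down.
B4 = 7 − 4 = 3 completes the 7 across.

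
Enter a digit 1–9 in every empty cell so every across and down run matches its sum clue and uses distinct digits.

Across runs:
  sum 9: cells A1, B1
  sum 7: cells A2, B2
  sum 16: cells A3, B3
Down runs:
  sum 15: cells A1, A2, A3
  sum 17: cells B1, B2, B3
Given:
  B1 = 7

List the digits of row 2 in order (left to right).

16 in 2 cells must be {7,9}.
A1 = 9 − 7 = 2 completes the 9 across.
Given what's placed, B3 must be 9 to fit the 16 across and 17 down.
B2 = 17 − 16 = 1 completes the 17 down.
A3 = 16 − 9 = 7 completes the 16 across.
A2 = 7 − 1 = 6 completes the 7 across.

6, 1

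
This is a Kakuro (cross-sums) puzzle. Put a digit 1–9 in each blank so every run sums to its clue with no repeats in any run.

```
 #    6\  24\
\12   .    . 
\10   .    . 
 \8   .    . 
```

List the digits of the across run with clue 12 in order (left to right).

6 in 3 cells must be {1,2,3}; 24 in 3 cells must be {7,8,9}.
The 12 across and the 6 down share only 3, so R1C1 = 3.
R1C2 = 12 − 3 = 9 completes the 12 across.
Given what's placed, R3C2 must be 7 to fit the 8 across and 24 down.
R2C2 = 24 − 16 = 8 completes the 24 down.
R3C1 = 8 − 7 = 1 completes the 8 across.
R2C1 = 10 − 8 = 2 completes the 10 across.

3, 9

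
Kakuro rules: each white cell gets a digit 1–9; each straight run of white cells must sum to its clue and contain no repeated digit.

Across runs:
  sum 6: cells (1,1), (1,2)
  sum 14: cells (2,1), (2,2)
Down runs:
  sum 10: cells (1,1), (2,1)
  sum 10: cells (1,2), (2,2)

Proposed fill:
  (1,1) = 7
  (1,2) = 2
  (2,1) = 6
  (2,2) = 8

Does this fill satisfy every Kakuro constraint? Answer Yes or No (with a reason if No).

No — the down run (1,1)–(2,1) sums to 13, not 10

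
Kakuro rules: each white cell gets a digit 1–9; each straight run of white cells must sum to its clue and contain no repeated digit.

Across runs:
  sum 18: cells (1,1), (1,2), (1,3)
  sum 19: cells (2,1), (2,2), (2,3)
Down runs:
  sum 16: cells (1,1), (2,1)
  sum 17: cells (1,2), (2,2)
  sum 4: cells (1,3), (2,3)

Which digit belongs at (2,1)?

7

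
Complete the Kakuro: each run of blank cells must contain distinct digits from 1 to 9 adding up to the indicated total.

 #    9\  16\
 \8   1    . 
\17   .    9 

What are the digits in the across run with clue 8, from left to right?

17 in 2 cells must be {8,9}; 16 in 2 cells must be {7,9}.
R1C2 = 8 − 1 = 7 completes the 8 across.
R2C1 = 17 − 9 = 8 completes the 17 across.

1 7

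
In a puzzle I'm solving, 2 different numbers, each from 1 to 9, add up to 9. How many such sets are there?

4

2 distinct digits from 1–9 sum between 3 and 17.
Enumerating: {1,8}, {2,7}, {3,6}, {4,5}.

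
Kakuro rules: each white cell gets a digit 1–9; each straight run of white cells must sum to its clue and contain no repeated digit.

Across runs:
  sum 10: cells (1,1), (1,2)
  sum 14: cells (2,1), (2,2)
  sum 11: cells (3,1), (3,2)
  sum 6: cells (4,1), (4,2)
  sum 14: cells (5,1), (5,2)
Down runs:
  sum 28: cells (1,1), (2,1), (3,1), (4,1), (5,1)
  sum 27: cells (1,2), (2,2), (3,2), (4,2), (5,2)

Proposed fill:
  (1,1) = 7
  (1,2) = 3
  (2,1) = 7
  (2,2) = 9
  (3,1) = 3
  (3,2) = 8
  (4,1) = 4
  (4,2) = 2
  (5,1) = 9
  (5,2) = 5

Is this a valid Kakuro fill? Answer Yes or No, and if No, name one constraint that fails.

No — the down run (1,1)–(5,1) sums to 30, not 28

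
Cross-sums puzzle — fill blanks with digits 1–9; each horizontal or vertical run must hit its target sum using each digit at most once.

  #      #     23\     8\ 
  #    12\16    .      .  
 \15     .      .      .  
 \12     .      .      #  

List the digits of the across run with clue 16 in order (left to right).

16 in 2 cells must be {7,9}; 23 in 3 cells must be {6,8,9}.
The 16 across and the 23 down share only 9, so R1C2 = 9.
R1C3 = 16 − 9 = 7 completes the 16 across.
R2C3 = 8 − 7 = 1 completes the 8 down.
R3C2 = 8: the only remaining digit allowed by both the 12 across and the 23 down.
R2C2 = 23 − 17 = 6 completes the 23 down.
R3C1 = 12 − 8 = 4 completes the 12 across.
R2C1 = 15 − 7 = 8 completes the 15 across.

9 7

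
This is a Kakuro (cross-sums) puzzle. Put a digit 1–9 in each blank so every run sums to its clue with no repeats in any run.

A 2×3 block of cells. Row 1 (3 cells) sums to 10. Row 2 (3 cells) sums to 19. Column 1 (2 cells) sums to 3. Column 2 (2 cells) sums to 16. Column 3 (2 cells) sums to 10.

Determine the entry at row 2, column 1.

3 in 2 cells must be {1,2}; 16 in 2 cells must be {7,9}.
The 10 across and the 16 down share only 7, so (1,2) = 7.
The 19 across and the 3 down share only 2, so (2,1) = 2.
(2,2) = 16 − 7 = 9 completes the 16 down.
(2,3) = 19 − 11 = 8 completes the 19 across.
(1,1) = 3 − 2 = 1 completes the 3 down.
(1,3) = 10 − 8 = 2 completes the 10 across.

2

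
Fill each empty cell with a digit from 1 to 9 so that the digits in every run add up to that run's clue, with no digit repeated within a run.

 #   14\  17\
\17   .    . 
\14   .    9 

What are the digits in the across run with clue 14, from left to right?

17 in 2 cells must be {8,9}.
R1C2 = 17 − 9 = 8 completes the 17 down.
R2C1 = 14 − 9 = 5 completes the 14 across.
R1C1 = 17 − 8 = 9 completes the 17 across.

5, 9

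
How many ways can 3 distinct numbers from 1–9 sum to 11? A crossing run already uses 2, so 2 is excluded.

2

3 distinct digits from 1–9 sum between 6 and 24.
Dropping sets that contain 2.
Enumerating: {1,3,7}, {1,4,6}.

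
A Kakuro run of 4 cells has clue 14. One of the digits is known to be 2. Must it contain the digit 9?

No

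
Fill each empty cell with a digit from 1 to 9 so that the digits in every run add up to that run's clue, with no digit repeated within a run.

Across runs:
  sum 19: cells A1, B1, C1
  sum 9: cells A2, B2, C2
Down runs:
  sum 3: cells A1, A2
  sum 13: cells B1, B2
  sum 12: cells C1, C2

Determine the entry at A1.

2

3 in 2 cells must be {1,2}.
The 19 across and the 3 down share only 2, so A1 = 2.
A2 = 3 − 2 = 1 completes the 3 down.
Nothing is forced directly, so branch on B2, whose candidates are 5 or 6. If B2 = 6: then B1 would have to be in {8,9} for the 19 across but in {7} for the 13 down — contradiction. So B2 = 5.
B1 = 13 − 5 = 8 completes the 13 down.
C1 = 19 − 10 = 9 completes the 19 across.
C2 = 9 − 6 = 3 completes the 9 across.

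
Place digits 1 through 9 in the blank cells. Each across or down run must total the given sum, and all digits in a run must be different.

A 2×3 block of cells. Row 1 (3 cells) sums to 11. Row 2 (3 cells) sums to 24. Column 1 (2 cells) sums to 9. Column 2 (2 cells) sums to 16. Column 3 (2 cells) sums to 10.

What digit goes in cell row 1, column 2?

7

24 in 3 cells must be {7,8,9}; 16 in 2 cells must be {7,9}.
The 11 across and the 16 down share only 7, so (1,2) = 7.
(2,2) = 16 − 7 = 9 completes the 16 down.
Nothing is forced directly, so branch on (2,1), whose candidates are 7 or 8. If (2,1) = 7: then (1,1) would have to be in {1,3} for the 11 across but in {2} for the 9 down — contradiction. So (2,1) = 8.
(1,1) = 9 − 8 = 1 completes the 9 down.
(1,3) = 11 − 8 = 3 completes the 11 across.
(2,3) = 24 − 17 = 7 completes the 24 across.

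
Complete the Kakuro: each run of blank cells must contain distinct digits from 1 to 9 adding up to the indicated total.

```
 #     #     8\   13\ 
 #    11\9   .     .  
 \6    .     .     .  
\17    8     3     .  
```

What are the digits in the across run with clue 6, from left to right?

6 in 3 cells must be {1,2,3}.
R2C1 = 11 − 8 = 3 completes the 11 down.
R2C2 = 1: the only remaining digit allowed by both the 6 across and the 8 down.
R2C3 = 6 − 4 = 2 completes the 6 across.
R3C3 = 17 − 11 = 6 completes the 17 across.
R1C2 = 8 − 4 = 4 completes the 8 down.
R1C3 = 9 − 4 = 5 completes the 9 across.

3 1 2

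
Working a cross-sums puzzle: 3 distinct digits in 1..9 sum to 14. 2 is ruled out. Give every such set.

3 distinct digits from 1–9 sum between 6 and 24.
Dropping sets that contain 2.

{1,4,9}; {1,5,8}; {1,6,7}; {3,4,7}; {3,5,6}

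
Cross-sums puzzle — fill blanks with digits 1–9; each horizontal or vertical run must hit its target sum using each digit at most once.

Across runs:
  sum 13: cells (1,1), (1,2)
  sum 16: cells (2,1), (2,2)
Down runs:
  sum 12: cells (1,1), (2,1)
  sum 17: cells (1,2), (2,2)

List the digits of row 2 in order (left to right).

16 in 2 cells must be {7,9}; 17 in 2 cells must be {8,9}.
The 16 across and the 17 down share only 9, so (2,2) = 9.
(1,2) = 17 − 9 = 8 completes the 17 down.
(2,1) = 16 − 9 = 7 completes the 16 across.
(1,1) = 13 − 8 = 5 completes the 13 across.

7, 9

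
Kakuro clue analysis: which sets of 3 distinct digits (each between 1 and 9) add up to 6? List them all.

3 distinct digits from 1–9 sum between 6 and 24.
Only one set works: {1,2,3}.

{1,2,3}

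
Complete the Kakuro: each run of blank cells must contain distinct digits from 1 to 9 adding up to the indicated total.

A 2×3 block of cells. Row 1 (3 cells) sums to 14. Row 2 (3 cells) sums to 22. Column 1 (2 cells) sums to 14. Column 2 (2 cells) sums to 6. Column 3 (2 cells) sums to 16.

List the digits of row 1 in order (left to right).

16 in 2 cells must be {7,9}.
The 22 across and the 6 down share only 5, so (2,2) = 5.
Given what's placed, (2,3) must be 9 to fit the 22 across and 16 down.
(1,2) = 6 − 5 = 1 completes the 6 down.
(1,3) = 16 − 9 = 7 completes the 16 down.
(2,1) = 22 − 14 = 8 completes the 22 across.
(1,1) = 14 − 8 = 6 completes the 14 across.

6 1 7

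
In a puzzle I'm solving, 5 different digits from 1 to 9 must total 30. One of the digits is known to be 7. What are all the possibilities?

{1,5,7,8,9}; {2,4,7,8,9}; {3,5,6,7,9}; {4,5,6,7,8}

5 distinct digits from 1–9 sum between 15 and 35.
Keeping only sets containing 7.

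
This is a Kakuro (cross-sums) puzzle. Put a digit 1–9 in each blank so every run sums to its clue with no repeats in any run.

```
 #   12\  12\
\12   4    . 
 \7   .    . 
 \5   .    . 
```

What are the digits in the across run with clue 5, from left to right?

2 3

R1C2 = 12 − 4 = 8 completes the 12 across.
No cell is forced outright now. R2C2 can only be 1 or 3 (the digits allowed by both its 7 across and its 12 down). If R2C2 = 3: then R2C1 would have to be in {4} for the 7 across but in {1,2,3,5,6,7} for the 12 down — contradiction. So R2C2 = 1.
R2C1 = 7 − 1 = 6 completes the 7 across.
R3C1 = 12 − 10 = 2 completes the 12 down.
R3C2 = 5 − 2 = 3 completes the 5 across.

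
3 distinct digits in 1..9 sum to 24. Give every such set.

3 distinct digits from 1–9 sum between 6 and 24.
Only one set works: {7,8,9}.

{7,8,9}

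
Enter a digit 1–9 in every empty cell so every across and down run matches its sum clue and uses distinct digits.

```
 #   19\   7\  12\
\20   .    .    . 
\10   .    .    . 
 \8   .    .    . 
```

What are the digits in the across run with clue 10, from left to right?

7 2 1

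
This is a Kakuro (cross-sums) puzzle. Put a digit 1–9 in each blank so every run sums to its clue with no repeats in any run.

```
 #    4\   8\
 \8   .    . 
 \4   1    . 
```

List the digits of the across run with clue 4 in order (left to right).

4 in 2 cells must be {1,3}.
R1C1 = 4 − 1 = 3 completes the 4 down.
R1C2 = 8 − 3 = 5 completes the 8 across.
R2C2 = 4 − 1 = 3 completes the 4 across.

1 3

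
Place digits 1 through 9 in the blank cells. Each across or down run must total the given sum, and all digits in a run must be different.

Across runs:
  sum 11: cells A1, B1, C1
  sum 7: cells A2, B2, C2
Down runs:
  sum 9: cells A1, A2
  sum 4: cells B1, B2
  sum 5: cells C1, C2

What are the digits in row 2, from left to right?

2 1 4

7 in 3 cells must be {1,2,4}; 4 in 2 cells must be {1,3}.
The 7 across and the 4 down share only 1, so B2 = 1.
B1 = 4 − 1 = 3 completes the 4 down.
Nothing is forced directly, so branch on A2, whose candidates are 2 or 4. If A2 = 4: then A1 would have to be in {1,2,6,7} for the 11 across but in {5} for the 9 down — contradiction. So A2 = 2.
A1 = 9 − 2 = 7 completes the 9 down.
C1 = 11 − 10 = 1 completes the 11 across.
C2 = 7 − 3 = 4 completes the 7 across.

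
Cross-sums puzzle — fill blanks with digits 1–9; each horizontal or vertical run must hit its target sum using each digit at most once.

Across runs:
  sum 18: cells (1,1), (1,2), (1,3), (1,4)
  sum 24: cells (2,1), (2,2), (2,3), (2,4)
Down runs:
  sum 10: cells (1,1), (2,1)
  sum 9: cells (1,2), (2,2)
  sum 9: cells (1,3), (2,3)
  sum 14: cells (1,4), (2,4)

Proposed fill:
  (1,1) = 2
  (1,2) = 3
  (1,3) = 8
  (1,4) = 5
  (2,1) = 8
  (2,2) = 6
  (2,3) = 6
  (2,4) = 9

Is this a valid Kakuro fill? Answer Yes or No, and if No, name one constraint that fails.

No — the across run (2,1)–(2,4) sums to 29, not 24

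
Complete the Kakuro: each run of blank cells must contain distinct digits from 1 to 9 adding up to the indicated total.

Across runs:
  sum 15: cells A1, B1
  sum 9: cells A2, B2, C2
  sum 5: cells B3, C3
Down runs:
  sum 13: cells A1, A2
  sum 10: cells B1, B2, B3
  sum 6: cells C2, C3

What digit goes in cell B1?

6

Nothing is forced directly, so branch on B1, whose candidates are 6 or 7. If B1 = 7: that forces A1 = 8, A2 = 5, B2 = 1, after which C2 would have to be in {3} for the 9 across but in {1,2,4,5} for the 6 down — contradiction. So B1 = 6.
A1 = 15 − 6 = 9 completes the 15 across.
A2 = 13 − 9 = 4 completes the 13 down.
B2 = 3: the only remaining digit allowed by both the 9 across and the 10 down.
C2 = 9 − 7 = 2 completes the 9 across.
B3 = 10 − 9 = 1 completes the 10 down.
C3 = 5 − 1 = 4 completes the 5 across.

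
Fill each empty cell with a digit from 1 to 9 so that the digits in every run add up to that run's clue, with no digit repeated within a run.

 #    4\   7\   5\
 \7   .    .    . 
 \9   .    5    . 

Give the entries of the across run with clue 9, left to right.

3 5 1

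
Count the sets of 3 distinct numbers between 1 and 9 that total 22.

2

3 distinct digits from 1–9 sum between 6 and 24.
Enumerating: {5,8,9}, {6,7,9}.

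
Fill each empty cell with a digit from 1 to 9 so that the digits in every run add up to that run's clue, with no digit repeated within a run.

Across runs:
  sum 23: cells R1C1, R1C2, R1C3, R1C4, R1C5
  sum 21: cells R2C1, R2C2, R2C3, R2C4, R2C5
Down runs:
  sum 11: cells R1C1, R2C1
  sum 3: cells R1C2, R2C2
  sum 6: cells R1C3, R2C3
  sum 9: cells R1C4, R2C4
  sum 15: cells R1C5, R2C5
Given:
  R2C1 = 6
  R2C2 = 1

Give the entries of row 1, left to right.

3 in 2 cells must be {1,2}.
R1C1 = 11 − 6 = 5 completes the 11 down.
R1C2 = 3 − 1 = 2 completes the 3 down.
No cell is forced outright now. R1C3 can only be 1 or 4 (the digits allowed by both its 23 across and its 6 down). If R1C3 = 4: that forces R1C4 = 3, R1C5 = 9, R2C3 = 2, after which R2C4 would have to be in {3,4,5,7,8,9} for the 21 across but in {6} for the 9 down — contradiction. So R1C3 = 1.
R2C3 = 6 − 1 = 5 completes the 6 down.
R2C5 = 7: the only remaining digit allowed by both the 21 across and the 15 down.
R1C5 = 15 − 7 = 8 completes the 15 down.
R2C4 = 21 − 19 = 2 completes the 21 across.
R1C4 = 23 − 16 = 7 completes the 23 across.

5, 2, 1, 7, 8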